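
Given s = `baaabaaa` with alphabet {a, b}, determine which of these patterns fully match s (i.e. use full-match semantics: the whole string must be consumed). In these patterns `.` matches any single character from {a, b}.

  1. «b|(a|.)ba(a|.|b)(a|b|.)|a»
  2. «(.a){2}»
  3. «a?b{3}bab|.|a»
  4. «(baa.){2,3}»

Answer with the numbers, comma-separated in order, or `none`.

4

1 → no match
2 → no match
3 → no match
4 → match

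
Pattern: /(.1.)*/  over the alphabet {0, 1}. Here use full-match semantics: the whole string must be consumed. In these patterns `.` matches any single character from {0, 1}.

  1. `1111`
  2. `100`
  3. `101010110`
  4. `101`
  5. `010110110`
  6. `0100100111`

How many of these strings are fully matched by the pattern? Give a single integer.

1 → no match
2 → no match
3 → no match
4 → no match
5 → match
6 → no match
Total matched: 1

1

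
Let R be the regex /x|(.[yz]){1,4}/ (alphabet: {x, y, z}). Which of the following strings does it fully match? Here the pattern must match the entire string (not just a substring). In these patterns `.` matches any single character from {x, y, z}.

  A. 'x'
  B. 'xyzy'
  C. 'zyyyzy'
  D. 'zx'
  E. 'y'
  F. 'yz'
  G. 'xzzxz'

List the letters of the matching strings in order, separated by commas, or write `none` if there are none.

A, B, C, F

A → match
B → match
C → match
D → no match
E → no match
F → match
G → no match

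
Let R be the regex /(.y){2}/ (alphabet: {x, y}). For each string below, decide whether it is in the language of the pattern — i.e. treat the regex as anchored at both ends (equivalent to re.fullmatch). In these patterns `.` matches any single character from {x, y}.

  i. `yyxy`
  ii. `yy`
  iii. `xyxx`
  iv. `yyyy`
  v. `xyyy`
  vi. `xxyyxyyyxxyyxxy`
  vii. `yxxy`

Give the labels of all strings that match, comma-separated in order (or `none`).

i → match
ii → no match
iii → no match — must end with `y`
iv → match
v → match
vi → no match
vii → no match

i, iv, v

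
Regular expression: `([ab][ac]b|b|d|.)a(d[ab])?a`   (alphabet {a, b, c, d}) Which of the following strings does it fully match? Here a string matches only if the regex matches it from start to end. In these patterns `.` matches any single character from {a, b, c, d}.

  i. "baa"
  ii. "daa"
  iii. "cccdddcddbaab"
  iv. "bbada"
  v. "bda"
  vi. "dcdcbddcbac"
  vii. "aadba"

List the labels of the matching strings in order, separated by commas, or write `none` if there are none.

i → match
ii → match
iii → no match — must end with "a"
iv → no match
v → no match
vi → no match — must end with "a"
vii → match

i, ii, vii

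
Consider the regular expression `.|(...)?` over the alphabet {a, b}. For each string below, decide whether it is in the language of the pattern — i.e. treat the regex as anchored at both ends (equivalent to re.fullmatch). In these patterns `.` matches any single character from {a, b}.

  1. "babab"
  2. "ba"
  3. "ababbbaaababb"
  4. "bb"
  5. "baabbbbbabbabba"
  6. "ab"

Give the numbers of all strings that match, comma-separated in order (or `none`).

none

1. "babab" → no match
2. "ba" → no match
3 → no match
4. "bb" → no match
5 → no match
6. "ab" → no match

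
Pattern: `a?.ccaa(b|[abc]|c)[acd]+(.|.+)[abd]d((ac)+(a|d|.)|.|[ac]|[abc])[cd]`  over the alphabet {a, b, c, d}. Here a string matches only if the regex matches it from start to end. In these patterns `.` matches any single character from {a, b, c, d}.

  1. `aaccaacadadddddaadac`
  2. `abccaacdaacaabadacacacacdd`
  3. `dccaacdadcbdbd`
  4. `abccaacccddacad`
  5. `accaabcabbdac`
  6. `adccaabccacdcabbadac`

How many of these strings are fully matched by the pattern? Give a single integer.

1 → match
2 → match
3 → match
4 → match
5 → match
6 → match
Total matched: 6

6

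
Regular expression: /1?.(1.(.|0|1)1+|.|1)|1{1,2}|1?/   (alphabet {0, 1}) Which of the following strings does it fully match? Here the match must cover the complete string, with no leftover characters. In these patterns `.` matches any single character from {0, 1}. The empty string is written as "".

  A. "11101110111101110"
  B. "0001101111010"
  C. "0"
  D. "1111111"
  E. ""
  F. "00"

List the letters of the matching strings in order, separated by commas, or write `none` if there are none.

A → no match
B → no match
C → no match
D → match
E → match
F → match

D, E, F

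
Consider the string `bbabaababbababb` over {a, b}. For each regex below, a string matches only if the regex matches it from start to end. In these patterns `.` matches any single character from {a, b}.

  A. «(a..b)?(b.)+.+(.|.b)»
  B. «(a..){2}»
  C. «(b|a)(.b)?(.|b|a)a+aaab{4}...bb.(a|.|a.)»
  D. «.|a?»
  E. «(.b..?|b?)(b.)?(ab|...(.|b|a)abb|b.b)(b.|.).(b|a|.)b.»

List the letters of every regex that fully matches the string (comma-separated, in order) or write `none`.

A → match
B → no match — must start with `a`
C → no match
D → no match
E → match

A, E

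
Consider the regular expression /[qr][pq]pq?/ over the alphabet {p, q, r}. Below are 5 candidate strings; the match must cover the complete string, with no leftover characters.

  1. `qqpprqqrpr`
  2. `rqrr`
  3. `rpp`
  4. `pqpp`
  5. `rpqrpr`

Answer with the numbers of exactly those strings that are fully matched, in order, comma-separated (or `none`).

1 → no match
2 → no match
3 → match
4 → no match
5 → no match

3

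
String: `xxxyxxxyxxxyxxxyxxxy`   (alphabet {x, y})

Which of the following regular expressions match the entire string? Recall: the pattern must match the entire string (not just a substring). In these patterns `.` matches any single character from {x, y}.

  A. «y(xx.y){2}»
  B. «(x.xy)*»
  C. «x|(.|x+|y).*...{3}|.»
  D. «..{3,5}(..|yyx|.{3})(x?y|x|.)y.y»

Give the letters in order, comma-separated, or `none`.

A → no match — must start with `yxx`
B → match
C → match
D → no match

B, C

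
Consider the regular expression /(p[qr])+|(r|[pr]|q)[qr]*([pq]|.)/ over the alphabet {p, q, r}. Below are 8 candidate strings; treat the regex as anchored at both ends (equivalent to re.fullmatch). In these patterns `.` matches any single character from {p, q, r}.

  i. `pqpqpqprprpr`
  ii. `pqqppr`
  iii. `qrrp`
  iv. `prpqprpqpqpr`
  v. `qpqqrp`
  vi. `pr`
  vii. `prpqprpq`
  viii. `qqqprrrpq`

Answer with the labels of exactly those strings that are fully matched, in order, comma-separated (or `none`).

i → match
ii → no match
iii → match
iv → match
v → no match
vi → match
vii → match
viii → no match

i, iii, iv, vi, vii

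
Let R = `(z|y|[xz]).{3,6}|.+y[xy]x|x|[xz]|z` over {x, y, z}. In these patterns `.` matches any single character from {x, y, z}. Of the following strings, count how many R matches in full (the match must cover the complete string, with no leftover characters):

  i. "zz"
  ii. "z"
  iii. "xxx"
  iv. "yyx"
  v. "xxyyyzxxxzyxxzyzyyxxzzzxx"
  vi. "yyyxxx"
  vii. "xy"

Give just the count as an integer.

2

i → no match
ii → match
iii → no match
iv → no match
v → no match
vi → match
vii → no match
Total matched: 2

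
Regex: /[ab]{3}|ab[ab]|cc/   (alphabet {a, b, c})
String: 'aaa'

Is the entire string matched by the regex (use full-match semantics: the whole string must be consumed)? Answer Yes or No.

Yes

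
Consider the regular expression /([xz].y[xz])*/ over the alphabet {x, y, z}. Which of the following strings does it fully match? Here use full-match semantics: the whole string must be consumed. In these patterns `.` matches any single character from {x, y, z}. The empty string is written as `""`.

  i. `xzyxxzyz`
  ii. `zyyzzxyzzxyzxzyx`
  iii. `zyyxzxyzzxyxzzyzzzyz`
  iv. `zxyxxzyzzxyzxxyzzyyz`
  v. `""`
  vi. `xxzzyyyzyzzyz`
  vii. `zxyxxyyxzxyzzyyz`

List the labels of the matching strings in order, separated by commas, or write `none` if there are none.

i → match
ii → match
iii → match
iv → match
v → match
vi → no match
vii → match

i, ii, iii, iv, v, vii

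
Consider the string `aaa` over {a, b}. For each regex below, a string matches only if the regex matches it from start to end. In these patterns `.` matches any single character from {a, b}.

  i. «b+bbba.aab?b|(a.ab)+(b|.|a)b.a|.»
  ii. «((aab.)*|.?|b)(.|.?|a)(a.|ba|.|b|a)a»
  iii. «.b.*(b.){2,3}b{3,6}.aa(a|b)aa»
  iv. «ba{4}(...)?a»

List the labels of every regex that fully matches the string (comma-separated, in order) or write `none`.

ii

i → no match
ii → match
iii → no match
iv → no match — must start with `ba`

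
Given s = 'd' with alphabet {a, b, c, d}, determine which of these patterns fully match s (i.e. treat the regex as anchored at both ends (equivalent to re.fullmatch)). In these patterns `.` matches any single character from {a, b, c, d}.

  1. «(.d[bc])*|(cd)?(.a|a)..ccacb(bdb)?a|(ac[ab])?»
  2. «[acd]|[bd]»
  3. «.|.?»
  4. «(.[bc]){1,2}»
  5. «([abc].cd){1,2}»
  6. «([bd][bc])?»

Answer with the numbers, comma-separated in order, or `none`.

1 → no match
2 → match
3 → match
4 → no match
5 → no match — must end with 'cd'
6 → no match

2, 3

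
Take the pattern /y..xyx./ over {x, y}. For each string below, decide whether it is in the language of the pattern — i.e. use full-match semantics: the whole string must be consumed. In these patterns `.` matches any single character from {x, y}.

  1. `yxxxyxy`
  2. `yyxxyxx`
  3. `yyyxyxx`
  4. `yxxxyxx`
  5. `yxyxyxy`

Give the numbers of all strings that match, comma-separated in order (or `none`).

1 → match
2 → match
3 → match
4 → match
5 → match

1, 2, 3, 4, 5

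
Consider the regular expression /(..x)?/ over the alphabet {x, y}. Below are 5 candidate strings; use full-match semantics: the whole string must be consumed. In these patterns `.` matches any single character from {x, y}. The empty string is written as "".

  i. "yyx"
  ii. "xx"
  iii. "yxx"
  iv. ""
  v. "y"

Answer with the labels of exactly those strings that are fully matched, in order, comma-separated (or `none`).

i → match
ii → no match
iii → match
iv → match
v → no match

i, iii, iv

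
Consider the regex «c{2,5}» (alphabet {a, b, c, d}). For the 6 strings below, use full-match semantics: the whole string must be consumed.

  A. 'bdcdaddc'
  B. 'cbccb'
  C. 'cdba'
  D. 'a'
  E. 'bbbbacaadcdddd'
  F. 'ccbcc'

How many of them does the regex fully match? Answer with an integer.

A → no match — must start with 'c'
B → no match — must end with 'c'
C → no match — must end with 'c'
D → no match — must start with 'c'
E → no match — must start with 'c'
F → no match
Total matched: 0

0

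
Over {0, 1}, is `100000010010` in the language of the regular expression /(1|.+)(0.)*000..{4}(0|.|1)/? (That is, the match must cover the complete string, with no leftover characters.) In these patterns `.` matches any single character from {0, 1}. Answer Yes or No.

Yes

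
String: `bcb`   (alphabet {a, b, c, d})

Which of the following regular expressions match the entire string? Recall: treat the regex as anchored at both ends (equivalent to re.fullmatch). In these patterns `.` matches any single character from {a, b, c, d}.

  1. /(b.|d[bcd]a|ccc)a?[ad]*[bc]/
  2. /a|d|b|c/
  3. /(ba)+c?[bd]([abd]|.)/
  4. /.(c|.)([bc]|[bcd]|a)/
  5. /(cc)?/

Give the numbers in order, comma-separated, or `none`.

1, 4

1 → match
2 → no match
3 → no match — must start with `ba`
4 → match
5 → no match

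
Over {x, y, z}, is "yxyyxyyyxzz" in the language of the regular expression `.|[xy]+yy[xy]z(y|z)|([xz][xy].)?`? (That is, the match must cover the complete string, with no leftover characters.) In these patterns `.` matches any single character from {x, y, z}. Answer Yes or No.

Yes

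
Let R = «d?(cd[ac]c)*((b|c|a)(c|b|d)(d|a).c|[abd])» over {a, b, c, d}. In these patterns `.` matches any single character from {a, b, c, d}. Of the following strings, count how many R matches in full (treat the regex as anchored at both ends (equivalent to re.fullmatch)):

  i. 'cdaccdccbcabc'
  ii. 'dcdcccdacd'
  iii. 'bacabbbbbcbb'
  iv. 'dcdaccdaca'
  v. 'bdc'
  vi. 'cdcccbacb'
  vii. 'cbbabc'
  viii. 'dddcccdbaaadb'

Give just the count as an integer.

i → match
ii → match
iii → no match
iv → match
v → no match
vi → no match
vii → no match
viii → no match
Total matched: 3

3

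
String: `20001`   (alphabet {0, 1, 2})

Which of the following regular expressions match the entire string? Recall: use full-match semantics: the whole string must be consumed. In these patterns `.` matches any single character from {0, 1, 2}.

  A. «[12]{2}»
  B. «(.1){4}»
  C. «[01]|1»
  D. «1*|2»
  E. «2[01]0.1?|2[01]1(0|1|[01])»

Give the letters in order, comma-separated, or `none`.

E

A → no match
B → no match
C → no match
D → no match
E → match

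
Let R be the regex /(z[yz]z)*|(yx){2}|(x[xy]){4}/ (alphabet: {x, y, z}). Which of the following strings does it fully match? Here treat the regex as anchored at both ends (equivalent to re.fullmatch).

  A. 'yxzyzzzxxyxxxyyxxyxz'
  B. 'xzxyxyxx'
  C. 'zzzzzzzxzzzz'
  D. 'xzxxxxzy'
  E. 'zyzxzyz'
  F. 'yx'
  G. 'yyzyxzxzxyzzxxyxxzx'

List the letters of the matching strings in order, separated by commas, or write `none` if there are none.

none

A → no match
B → no match
C → no match
D → no match
E → no match
F → no match
G → no match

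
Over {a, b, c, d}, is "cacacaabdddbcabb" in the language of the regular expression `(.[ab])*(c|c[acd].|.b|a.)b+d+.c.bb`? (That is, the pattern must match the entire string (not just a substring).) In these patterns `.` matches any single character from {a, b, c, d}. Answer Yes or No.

Yes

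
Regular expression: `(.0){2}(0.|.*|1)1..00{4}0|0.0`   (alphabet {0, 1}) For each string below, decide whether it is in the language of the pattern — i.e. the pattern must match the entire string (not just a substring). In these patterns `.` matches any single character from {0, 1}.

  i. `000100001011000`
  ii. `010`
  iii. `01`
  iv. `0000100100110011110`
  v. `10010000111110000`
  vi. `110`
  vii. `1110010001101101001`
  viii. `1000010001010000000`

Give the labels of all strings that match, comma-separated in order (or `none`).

ii

i → no match
ii → match
iii → no match
iv → no match
v → no match
vi → no match
vii → no match
viii → no match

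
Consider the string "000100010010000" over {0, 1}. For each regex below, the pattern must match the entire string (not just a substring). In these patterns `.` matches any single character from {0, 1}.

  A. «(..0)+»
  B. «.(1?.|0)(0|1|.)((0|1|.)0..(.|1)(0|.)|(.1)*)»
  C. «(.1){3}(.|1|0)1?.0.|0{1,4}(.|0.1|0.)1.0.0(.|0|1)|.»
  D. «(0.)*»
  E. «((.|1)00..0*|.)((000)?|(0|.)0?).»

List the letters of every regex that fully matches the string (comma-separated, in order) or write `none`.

A → match
B → no match
C → no match
D → no match
E → no match

A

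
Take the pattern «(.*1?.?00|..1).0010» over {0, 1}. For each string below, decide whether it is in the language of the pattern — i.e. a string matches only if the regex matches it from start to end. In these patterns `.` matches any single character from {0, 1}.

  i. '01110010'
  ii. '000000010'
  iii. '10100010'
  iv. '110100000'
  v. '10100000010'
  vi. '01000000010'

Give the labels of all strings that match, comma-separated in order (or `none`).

i, ii, iii, v, vi

i → match
ii → match
iii → match
iv → no match — must end with '0010'
v → match
vi → match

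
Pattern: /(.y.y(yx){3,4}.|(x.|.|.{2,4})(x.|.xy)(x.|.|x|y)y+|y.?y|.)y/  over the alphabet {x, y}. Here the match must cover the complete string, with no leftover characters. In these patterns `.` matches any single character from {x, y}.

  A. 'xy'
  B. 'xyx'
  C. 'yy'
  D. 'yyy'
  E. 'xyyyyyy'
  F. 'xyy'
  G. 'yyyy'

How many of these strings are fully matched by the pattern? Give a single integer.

4

A → match
B → no match — must end with 'y'
C → match
D → match
E → no match
F → no match
G → match
Total matched: 4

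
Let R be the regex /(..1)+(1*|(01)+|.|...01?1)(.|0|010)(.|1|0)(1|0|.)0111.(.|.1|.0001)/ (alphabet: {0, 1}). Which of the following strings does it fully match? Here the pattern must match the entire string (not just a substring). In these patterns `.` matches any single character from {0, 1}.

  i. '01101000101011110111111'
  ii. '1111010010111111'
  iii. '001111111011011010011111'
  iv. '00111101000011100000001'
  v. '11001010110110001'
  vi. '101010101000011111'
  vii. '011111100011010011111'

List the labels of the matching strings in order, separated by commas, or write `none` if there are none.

ii, iii, vi, vii

i → no match
ii → match
iii → match
iv → no match
v → no match
vi → match
vii → match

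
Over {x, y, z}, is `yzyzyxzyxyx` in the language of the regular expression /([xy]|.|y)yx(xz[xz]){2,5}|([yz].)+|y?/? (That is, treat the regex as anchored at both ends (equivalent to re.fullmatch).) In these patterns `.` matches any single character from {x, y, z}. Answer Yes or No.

No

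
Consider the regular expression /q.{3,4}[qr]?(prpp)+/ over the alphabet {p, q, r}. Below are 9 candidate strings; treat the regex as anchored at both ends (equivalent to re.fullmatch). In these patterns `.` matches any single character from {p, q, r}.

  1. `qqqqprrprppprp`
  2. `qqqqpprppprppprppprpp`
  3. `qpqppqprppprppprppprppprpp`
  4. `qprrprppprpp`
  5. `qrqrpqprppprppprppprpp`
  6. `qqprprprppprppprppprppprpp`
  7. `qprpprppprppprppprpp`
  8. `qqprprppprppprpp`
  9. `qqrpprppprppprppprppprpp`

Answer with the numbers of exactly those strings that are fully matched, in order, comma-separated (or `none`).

2, 3, 4, 5, 6, 7, 8, 9

1 → no match — must end with `prpp`
2 → match
3 → match
4 → match
5 → match
6 → match
7 → match
8 → match
9 → match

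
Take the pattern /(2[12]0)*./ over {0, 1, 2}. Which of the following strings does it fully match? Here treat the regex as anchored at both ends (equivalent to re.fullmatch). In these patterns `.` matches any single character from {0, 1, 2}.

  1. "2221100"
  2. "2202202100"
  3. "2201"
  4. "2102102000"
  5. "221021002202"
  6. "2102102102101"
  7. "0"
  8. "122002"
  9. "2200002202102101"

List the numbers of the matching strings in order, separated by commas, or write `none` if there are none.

2, 3, 6, 7

1 → no match
2 → match
3 → match
4 → no match
5 → no match
6 → match
7 → match
8 → no match
9 → no match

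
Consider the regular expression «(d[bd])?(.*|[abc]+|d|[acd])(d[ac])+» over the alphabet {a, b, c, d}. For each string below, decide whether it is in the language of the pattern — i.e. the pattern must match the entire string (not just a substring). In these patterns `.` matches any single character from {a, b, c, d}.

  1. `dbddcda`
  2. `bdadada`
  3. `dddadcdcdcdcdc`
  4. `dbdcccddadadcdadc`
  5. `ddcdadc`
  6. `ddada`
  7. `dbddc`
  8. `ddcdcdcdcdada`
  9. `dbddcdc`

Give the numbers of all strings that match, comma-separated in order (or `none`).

1, 2, 3, 4, 5, 6, 7, 8, 9

1 → match
2 → match
3 → match
4 → match
5 → match
6 → match
7 → match
8 → match
9 → match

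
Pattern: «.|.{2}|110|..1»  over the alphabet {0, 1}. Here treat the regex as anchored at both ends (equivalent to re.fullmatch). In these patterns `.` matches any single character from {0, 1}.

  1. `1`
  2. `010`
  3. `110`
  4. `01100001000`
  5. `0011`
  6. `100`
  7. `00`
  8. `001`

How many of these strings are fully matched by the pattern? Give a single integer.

4

1 → match
2 → no match
3 → match
4 → no match
5 → no match
6 → no match
7 → match
8 → match
Total matched: 4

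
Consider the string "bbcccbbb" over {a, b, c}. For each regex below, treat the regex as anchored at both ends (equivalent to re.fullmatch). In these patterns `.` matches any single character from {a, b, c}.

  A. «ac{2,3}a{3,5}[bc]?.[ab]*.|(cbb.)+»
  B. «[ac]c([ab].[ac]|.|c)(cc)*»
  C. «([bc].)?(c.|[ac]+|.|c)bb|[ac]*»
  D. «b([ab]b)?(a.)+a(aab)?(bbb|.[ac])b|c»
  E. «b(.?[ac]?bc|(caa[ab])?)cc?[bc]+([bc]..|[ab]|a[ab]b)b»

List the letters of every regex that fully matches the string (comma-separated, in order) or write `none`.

E

A → no match
B → no match
C → no match
D → no match
E → match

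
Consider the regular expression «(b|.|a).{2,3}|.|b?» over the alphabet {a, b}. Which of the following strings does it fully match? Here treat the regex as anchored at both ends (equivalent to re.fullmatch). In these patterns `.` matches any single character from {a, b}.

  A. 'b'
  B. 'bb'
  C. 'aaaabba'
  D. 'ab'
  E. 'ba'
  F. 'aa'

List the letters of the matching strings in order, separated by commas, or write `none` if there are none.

A

A → match
B → no match
C → no match
D → no match
E → no match
F → no match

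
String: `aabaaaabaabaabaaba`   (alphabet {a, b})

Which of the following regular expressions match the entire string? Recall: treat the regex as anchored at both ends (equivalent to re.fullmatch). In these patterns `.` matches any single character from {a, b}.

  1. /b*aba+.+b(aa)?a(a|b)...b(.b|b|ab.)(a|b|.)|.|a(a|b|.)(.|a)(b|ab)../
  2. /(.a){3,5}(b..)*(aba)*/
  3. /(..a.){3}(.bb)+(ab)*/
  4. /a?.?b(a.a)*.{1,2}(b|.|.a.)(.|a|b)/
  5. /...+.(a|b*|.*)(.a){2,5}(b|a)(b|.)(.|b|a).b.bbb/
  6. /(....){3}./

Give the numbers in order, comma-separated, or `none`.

1 → no match
2 → match
3 → no match
4 → match
5 → no match — must end with `bbb`
6 → no match

2, 4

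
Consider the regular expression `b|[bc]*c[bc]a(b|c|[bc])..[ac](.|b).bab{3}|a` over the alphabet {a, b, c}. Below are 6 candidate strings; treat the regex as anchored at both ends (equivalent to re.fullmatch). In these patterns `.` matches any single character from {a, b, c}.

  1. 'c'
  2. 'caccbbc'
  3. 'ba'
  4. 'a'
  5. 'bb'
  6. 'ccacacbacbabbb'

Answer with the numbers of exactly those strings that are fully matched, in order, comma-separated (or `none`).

1 → no match
2 → no match
3 → no match
4 → match
5 → no match
6 → no match

4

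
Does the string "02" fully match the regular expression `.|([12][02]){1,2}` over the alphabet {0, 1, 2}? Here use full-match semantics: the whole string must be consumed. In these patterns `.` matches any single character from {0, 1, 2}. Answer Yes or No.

No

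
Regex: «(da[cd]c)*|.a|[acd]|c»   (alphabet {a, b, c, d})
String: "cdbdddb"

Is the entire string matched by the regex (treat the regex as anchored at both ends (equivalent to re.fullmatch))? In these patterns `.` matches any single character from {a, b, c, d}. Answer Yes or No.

No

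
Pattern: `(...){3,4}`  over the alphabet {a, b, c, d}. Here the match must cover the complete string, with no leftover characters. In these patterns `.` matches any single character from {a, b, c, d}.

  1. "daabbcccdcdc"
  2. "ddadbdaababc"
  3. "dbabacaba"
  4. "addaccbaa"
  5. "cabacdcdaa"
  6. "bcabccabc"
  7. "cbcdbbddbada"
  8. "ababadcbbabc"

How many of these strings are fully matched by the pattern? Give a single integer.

1 → match
2 → match
3 → match
4 → match
5 → no match
6 → match
7 → match
8 → match
Total matched: 7

7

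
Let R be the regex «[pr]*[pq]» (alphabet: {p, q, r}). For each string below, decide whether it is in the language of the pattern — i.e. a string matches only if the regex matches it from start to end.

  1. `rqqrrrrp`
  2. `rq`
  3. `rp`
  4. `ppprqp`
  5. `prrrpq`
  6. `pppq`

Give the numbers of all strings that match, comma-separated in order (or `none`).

2, 3, 5, 6

1 → no match
2 → match
3 → match
4 → no match
5 → match
6 → match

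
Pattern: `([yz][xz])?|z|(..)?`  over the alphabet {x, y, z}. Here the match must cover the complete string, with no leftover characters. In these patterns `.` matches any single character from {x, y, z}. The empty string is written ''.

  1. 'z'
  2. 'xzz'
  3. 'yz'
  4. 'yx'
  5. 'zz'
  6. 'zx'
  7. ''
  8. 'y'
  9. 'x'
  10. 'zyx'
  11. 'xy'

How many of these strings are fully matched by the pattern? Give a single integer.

7

1 → match
2 → no match
3 → match
4 → match
5 → match
6 → match
7 → match
8 → no match
9 → no match
10 → no match
11 → match
Total matched: 7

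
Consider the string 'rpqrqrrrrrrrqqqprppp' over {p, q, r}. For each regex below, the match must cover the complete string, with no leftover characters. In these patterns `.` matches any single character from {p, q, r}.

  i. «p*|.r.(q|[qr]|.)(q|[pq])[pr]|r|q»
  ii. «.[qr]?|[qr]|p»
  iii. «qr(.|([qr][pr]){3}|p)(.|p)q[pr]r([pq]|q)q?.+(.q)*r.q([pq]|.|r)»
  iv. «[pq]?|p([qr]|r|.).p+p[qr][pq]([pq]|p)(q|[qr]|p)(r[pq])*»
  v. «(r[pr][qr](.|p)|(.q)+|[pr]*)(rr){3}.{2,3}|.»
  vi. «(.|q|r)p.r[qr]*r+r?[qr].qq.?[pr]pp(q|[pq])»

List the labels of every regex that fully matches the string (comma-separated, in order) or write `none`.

i → no match
ii → no match
iii → no match — must start with 'qr'
iv → no match
v → no match
vi → match

vi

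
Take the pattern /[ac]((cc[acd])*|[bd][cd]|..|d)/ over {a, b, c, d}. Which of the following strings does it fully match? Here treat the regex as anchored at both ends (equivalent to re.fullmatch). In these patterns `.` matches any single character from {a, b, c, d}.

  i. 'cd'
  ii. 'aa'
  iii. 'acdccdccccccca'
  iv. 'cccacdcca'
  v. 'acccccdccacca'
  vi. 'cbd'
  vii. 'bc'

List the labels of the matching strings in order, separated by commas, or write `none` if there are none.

i, v, vi

i → match
ii → no match
iii → no match
iv → no match
v → match
vi → match
vii → no match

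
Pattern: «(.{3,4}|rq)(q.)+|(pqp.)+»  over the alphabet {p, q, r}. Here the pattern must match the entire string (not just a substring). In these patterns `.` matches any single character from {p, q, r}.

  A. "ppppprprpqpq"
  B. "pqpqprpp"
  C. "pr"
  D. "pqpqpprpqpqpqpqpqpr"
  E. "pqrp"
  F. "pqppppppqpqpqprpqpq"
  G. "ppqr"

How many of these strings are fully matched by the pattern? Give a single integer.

0

A. "ppppprprpqpq" → no match
B. "pqpqprpp" → no match
C. "pr" → no match
D → no match
E. "pqrp" → no match
F → no match
G. "ppqr" → no match
Total matched: 0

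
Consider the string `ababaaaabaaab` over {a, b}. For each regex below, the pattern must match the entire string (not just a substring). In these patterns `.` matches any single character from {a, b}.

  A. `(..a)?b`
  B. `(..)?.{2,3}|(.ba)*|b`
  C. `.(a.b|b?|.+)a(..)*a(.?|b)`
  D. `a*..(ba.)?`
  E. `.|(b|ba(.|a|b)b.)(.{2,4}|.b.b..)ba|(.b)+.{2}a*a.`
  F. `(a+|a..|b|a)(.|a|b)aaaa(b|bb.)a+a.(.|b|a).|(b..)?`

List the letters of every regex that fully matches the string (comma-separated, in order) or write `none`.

C

A → no match
B → no match
C → match
D → no match
E → no match
F → no match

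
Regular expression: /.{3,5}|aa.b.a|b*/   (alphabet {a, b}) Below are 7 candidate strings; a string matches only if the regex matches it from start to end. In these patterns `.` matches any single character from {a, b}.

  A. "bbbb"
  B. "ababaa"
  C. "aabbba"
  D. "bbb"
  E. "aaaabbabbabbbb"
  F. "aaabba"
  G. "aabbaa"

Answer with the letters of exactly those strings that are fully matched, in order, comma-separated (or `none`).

A. "bbbb" → match
B. "ababaa" → no match
C. "aabbba" → match
D. "bbb" → match
E → no match
F. "aaabba" → match
G. "aabbaa" → match

A, C, D, F, G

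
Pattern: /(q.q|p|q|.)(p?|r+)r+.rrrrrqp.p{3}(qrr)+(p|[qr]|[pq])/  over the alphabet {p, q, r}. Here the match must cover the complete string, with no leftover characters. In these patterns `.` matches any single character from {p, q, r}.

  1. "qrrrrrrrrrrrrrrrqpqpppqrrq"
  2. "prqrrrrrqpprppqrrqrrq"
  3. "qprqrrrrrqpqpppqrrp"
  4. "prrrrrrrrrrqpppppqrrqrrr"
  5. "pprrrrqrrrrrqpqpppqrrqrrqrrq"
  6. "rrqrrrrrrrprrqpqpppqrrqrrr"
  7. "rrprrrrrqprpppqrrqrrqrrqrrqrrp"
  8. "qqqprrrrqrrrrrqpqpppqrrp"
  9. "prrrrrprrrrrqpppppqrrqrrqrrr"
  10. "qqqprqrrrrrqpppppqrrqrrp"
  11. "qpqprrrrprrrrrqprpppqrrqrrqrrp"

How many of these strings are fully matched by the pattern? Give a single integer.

1 → match
2 → no match
3 → match
4 → match
5 → match
6 → no match
7 → match
8 → match
9 → match
10 → match
11 → match
Total matched: 9

9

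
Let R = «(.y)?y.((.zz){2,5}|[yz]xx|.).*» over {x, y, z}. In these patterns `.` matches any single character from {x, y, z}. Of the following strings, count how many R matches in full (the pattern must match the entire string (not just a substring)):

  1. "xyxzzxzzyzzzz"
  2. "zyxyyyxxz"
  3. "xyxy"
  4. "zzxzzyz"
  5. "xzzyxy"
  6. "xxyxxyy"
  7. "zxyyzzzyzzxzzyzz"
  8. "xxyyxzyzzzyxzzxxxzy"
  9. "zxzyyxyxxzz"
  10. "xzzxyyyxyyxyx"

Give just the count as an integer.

0

1 → no match
2 → no match
3 → no match
4 → no match
5 → no match
6 → no match
7 → no match
8 → no match
9 → no match
10 → no match
Total matched: 0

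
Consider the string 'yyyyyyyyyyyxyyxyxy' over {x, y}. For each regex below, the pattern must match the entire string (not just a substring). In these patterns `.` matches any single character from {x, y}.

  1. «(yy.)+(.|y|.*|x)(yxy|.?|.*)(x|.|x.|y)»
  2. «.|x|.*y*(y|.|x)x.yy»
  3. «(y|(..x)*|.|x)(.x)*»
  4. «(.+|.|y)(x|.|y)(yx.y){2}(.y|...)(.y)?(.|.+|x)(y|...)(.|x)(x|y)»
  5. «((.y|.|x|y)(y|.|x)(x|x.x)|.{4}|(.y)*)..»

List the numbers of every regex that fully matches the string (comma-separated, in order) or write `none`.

1 → match
2 → no match
3 → no match
4 → no match
5 → no match

1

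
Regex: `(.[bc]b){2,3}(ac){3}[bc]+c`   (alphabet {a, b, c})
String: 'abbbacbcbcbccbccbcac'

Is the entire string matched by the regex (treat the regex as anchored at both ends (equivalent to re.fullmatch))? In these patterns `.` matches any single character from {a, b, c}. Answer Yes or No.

No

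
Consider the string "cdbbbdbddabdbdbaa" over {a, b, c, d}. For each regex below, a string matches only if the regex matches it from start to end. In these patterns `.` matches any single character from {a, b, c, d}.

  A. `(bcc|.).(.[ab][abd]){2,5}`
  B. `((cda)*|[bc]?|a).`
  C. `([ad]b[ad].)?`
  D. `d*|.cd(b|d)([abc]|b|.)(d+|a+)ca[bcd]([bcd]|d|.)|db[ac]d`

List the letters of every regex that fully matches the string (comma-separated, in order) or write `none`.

A

A → match
B → no match
C → no match
D → no match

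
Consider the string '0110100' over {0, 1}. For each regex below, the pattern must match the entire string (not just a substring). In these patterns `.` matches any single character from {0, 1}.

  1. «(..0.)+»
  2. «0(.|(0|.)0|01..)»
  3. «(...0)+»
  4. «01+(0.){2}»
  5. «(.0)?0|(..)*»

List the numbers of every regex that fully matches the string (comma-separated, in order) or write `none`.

1 → no match
2 → no match
3 → no match
4 → match
5 → no match

4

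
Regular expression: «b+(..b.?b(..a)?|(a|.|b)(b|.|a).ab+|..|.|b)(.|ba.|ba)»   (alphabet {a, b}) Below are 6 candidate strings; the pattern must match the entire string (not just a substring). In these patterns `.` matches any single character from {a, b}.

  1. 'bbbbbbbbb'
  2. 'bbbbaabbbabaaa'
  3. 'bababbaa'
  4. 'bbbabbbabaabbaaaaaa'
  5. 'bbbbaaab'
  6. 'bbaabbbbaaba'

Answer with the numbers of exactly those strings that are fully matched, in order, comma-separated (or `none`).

1 → match
2 → no match
3 → no match
4 → no match
5 → no match
6 → match

1, 6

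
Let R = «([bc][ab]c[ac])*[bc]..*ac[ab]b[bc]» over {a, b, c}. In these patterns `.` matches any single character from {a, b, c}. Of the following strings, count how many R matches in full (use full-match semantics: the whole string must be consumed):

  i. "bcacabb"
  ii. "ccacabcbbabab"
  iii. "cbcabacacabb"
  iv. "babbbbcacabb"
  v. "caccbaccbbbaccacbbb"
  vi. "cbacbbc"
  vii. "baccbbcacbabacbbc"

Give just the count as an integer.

i → match
ii → no match
iii → match
iv → match
v → match
vi → match
vii → match
Total matched: 6

6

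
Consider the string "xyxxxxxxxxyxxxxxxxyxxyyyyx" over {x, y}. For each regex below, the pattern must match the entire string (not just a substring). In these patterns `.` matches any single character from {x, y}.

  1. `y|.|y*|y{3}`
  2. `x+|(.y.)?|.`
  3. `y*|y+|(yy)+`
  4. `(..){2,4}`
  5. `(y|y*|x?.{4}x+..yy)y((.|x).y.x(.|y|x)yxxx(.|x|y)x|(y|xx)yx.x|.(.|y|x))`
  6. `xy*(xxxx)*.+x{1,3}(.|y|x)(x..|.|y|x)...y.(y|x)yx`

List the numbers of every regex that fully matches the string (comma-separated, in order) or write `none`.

6

1 → no match
2 → no match
3 → no match
4 → no match
5 → no match
6 → match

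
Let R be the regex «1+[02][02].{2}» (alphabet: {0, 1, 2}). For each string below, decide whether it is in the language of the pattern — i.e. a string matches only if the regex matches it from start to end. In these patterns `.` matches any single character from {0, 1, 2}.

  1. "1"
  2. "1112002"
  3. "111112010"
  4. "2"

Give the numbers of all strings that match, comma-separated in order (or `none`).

2, 3

1. "1" → no match
2. "1112002" → match
3. "111112010" → match
4. "2" → no match — must start with "1"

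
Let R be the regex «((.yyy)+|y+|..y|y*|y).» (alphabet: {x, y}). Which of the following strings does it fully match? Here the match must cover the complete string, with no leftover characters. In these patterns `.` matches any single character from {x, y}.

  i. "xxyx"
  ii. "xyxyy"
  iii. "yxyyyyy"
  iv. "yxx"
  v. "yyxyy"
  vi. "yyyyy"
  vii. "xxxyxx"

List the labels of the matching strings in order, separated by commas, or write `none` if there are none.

i → match
ii → no match
iii → no match
iv → no match
v → no match
vi → match
vii → no match

i, vi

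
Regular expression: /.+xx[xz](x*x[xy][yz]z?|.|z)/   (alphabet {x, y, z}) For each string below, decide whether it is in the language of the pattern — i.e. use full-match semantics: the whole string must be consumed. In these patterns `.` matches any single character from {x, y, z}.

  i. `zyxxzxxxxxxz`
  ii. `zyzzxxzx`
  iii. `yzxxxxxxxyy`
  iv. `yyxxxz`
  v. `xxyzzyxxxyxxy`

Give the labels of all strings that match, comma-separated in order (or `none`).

i → match
ii → match
iii → match
iv → match
v → no match

i, ii, iii, iv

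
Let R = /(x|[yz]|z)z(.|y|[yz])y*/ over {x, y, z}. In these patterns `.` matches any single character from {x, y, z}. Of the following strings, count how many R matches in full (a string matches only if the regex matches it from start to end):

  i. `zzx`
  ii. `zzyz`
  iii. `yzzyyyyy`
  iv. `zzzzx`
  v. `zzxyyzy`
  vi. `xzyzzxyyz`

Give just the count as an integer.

i → match
ii → no match
iii → match
iv → no match
v → no match
vi → no match
Total matched: 2

2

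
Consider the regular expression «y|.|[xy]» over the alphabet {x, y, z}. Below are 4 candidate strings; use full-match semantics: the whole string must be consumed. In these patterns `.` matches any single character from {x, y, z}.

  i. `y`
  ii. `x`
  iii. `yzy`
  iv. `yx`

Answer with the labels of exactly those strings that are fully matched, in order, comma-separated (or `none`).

i, ii

i → match
ii → match
iii → no match
iv → no match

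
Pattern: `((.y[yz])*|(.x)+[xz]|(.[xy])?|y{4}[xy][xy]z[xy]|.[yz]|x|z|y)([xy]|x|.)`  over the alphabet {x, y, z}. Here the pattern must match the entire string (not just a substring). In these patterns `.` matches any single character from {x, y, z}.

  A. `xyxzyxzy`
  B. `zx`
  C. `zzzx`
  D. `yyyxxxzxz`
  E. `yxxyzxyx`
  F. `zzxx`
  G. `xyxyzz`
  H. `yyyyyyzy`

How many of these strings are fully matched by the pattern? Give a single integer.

A → no match
B → match
C → no match
D → no match
E → no match
F → no match
G → no match
H → no match
Total matched: 1

1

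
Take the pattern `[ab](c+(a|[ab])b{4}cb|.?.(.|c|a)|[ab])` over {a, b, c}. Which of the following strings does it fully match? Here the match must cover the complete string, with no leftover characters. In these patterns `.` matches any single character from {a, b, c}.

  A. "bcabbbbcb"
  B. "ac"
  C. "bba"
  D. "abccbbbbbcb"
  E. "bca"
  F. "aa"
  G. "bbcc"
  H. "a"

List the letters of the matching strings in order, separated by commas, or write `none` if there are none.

A, C, E, F, G

A. "bcabbbbcb" → match
B. "ac" → no match
C. "bba" → match
D. "abccbbbbbcb" → no match
E. "bca" → match
F. "aa" → match
G. "bbcc" → match
H. "a" → no match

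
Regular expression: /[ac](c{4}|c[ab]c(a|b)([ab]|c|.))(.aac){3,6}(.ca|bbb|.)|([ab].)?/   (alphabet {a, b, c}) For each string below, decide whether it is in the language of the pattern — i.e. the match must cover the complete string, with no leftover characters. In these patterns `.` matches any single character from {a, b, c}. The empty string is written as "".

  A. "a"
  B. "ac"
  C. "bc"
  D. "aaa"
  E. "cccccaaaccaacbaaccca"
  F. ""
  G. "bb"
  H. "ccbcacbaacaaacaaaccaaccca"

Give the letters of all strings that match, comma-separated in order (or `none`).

B, C, E, F, G, H

A → no match
B → match
C → match
D → no match
E → match
F → match
G → match
H → match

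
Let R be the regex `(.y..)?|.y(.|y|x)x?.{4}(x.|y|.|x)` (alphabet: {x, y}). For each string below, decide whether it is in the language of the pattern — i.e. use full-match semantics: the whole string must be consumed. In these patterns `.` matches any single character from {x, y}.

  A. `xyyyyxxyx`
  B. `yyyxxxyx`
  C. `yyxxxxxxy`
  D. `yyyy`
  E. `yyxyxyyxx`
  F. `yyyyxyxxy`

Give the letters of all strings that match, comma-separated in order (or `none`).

B, C, D, E, F

A → no match
B → match
C → match
D → match
E → match
F → match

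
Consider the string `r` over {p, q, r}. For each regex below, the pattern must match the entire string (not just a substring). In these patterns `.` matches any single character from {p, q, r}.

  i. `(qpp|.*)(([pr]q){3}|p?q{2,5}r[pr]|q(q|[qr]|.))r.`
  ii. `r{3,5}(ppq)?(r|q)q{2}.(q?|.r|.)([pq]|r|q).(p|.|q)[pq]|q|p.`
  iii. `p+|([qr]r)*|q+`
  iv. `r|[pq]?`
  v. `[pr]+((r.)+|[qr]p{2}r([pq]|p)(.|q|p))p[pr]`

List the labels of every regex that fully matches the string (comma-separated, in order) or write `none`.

iv

i → no match
ii → no match
iii → no match
iv → match
v → no match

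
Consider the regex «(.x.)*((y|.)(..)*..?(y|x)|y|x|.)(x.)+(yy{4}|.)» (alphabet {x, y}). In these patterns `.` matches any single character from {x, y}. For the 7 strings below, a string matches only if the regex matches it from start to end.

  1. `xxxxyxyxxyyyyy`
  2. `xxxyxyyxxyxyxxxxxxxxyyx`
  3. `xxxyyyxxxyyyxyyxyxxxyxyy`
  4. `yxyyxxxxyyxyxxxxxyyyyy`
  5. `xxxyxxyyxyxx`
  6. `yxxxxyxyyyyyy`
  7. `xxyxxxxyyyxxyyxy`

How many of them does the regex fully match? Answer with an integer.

1 → match
2 → no match
3 → match
4 → match
5 → no match
6 → match
7 → no match
Total matched: 4

4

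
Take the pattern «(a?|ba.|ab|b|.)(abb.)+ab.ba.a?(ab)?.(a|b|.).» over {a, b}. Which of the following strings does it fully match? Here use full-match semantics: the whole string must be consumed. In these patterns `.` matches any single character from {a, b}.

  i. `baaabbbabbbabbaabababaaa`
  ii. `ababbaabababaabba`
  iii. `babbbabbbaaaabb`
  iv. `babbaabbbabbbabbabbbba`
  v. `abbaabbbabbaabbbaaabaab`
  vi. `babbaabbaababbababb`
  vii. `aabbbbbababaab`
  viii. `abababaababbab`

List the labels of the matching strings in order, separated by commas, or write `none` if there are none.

i → match
ii → no match
iii → match
iv → no match
v → match
vi → no match
vii → no match
viii → no match

i, iii, v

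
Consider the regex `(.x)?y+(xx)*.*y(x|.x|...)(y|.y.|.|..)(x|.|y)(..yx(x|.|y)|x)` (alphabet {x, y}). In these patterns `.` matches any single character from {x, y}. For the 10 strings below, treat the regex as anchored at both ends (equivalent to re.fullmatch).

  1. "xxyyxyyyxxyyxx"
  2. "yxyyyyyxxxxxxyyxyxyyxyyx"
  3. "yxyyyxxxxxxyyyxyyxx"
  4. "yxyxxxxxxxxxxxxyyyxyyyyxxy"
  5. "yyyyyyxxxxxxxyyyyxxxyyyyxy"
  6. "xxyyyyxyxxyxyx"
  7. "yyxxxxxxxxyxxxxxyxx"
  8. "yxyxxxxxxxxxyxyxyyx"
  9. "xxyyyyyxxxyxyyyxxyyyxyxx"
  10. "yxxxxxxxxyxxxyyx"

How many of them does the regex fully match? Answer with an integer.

1 → match
2 → match
3 → match
4 → no match
5 → match
6 → match
7 → match
8 → match
9 → match
10 → match
Total matched: 9

9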